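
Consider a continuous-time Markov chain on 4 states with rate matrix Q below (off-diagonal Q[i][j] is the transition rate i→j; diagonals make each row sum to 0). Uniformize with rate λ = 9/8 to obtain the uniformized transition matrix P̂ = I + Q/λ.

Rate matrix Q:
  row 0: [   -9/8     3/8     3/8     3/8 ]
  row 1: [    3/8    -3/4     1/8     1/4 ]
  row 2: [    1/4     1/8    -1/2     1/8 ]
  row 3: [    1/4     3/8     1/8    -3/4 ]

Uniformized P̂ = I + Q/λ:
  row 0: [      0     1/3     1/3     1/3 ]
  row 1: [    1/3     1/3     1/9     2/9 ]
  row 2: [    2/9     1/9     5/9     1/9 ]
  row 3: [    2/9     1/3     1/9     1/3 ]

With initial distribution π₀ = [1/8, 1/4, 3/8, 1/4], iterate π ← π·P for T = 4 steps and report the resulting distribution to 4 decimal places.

t=0: π = [0.1250, 0.2500, 0.3750, 0.2500]
t=1: π = [0.2222, 0.2500, 0.3056, 0.2222]
t=2: π = [0.2006, 0.2654, 0.2963, 0.2377]
t=3: π = [0.2071, 0.2675, 0.2874, 0.2380]
t=4: π = [0.2059, 0.2695, 0.2849, 0.2398]

π = [0.2059, 0.2695, 0.2849, 0.2398]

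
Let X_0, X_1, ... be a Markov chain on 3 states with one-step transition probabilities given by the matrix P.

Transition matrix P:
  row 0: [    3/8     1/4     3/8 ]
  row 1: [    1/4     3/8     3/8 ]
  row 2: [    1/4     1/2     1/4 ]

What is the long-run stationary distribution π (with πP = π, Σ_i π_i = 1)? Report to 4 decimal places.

Balance equations π_j = Σ_i π_i·P[i][j]:
  π_0 = 3/8·π_0 + 1/4·π_1 + 1/4·π_2
  π_1 = 1/4·π_0 + 3/8·π_1 + 1/2·π_2
  normalize: π_0 + π_1 + π_2 = 1
Solving the linear system gives exactly π = [2/7, 8/21, 1/3].

π = [0.2857, 0.3810, 0.3333]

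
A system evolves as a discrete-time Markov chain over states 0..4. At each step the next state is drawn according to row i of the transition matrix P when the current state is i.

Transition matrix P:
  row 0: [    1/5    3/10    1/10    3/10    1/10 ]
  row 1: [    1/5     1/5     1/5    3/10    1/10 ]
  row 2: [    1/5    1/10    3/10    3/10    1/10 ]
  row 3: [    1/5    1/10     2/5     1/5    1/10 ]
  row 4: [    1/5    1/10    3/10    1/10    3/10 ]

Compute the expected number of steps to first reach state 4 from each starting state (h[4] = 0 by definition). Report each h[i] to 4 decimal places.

First-step conditioning: h[4] = 0; for i ≠ 4, h[i] = 1 + Σ_k P[i][k]·h[k].
  h[0] = 1 + 1/5·h[0] + 3/10·h[1] + 1/10·h[2] + 3/10·h[3]
  h[1] = 1 + 1/5·h[0] + 1/5·h[1] + 1/5·h[2] + 3/10·h[3]
  h[2] = 1 + 1/5·h[0] + 1/10·h[1] + 3/10·h[2] + 3/10·h[3]
  h[3] = 1 + 1/5·h[0] + 1/10·h[1] + 2/5·h[2] + 1/5·h[3]
Solving the 4×4 linear system over states ≠ 4 gives exactly h = [10, 10, 10, 10, 0] (h[4] = 0 is the target).

h = [10.0000, 10.0000, 10.0000, 10.0000, 0.0000]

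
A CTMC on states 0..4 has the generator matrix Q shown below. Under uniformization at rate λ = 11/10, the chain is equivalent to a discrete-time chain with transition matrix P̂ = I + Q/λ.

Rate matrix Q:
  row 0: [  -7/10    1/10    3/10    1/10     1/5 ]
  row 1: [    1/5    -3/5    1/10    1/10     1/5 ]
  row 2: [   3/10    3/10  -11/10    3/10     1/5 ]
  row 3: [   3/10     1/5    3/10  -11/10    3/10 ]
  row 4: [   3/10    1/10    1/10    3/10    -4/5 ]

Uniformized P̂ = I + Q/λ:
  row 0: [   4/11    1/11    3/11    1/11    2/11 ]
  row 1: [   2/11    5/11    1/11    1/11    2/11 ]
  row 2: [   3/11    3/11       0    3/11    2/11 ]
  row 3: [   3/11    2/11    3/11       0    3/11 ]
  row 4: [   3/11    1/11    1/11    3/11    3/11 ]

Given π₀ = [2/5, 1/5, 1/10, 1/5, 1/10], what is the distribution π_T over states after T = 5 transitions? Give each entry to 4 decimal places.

t=0: π = [0.4000, 0.2000, 0.1000, 0.2000, 0.1000]
t=1: π = [0.2909, 0.2000, 0.1909, 0.1091, 0.2091]
t=2: π = [0.2810, 0.2083, 0.1463, 0.1537, 0.2107]
t=3: π = [0.2793, 0.2072, 0.1566, 0.1418, 0.2150]
t=4: π = [0.2793, 0.2076, 0.1532, 0.1456, 0.2143]
t=5: π = [0.2792, 0.2075, 0.1542, 0.1445, 0.2145]

π = [0.2792, 0.2075, 0.1542, 0.1445, 0.2145]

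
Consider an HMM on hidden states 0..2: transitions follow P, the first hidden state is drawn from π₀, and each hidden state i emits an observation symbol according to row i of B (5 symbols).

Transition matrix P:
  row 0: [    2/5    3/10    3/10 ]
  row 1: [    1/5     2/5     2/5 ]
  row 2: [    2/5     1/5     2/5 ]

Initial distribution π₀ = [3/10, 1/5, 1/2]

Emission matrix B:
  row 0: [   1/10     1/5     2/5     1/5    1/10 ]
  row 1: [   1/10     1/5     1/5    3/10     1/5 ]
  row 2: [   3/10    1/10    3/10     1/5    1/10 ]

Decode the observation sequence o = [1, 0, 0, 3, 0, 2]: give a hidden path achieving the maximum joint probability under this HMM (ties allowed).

path = [2, 2, 2, 2, 2, 0]

t=0: δ = [6.000e-02, 4.000e-02, 5.000e-02]  (obs o_0=1)
t=1: δ = [2.400e-03, 1.800e-03, 6.000e-03]  ψ = [0, 0, 2]  (obs o_1=0)
t=2: δ = [2.400e-04, 1.200e-04, 7.200e-04]  ψ = [2, 2, 2]  (obs o_2=0)
t=3: δ = [5.760e-05, 4.320e-05, 5.760e-05]  ψ = [2, 2, 2]  (obs o_3=3)
t=4: δ = [2.304e-06, 1.728e-06, 6.912e-06]  ψ = [0, 0, 2]  (obs o_4=0)
t=5: δ = [1.106e-06, 2.765e-07, 8.294e-07]  ψ = [2, 2, 2]  (obs o_5=2)
backtrack: best end state = 0; path = [2, 2, 2, 2, 2, 0]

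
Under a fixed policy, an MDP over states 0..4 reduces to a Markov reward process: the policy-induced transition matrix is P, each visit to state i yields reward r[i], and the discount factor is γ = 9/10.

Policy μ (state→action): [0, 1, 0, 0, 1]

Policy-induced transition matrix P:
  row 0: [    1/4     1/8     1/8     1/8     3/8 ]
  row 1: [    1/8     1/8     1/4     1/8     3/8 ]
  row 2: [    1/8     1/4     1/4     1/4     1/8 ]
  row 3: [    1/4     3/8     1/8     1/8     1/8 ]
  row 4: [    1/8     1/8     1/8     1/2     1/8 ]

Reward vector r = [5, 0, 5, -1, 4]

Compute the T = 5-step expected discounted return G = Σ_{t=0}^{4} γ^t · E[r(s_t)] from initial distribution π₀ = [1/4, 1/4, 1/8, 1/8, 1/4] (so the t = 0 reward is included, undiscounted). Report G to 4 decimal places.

G = 10.1848

t=0: π = [0.2500, 0.2500, 0.1250, 0.1250, 0.2500], E[r] = 2.7500, γ^t·E[r] = 2.750000, running G = 2.750000
t=1: π = [0.1719, 0.1719, 0.1719, 0.2344, 0.2500], E[r] = 2.4844, γ^t·E[r] = 2.235938, running G = 4.985938
t=2: π = [0.1758, 0.2051, 0.1680, 0.2402, 0.2109], E[r] = 2.3223, γ^t·E[r] = 1.881035, running G = 6.866973
t=3: π = [0.1770, 0.2061, 0.1716, 0.2251, 0.2202], E[r] = 2.3989, γ^t·E[r] = 1.748817, running G = 8.615790
t=4: π = [0.1753, 0.2027, 0.1722, 0.2290, 0.2208], E[r] = 2.3914, γ^t·E[r] = 1.568990, running G = 10.184779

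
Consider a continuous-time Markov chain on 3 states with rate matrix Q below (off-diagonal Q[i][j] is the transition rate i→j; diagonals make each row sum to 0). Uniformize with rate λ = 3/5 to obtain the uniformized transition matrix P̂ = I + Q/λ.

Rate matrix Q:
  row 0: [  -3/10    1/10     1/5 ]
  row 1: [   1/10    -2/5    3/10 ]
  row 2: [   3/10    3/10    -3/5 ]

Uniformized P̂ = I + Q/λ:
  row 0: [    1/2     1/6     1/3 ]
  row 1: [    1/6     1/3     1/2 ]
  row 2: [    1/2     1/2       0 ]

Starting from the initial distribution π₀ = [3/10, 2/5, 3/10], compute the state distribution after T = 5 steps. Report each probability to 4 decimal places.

t=0: π = [0.3000, 0.4000, 0.3000]
t=1: π = [0.3667, 0.3333, 0.3000]
t=2: π = [0.3889, 0.3222, 0.2889]
t=3: π = [0.3926, 0.3167, 0.2907]
t=4: π = [0.3944, 0.3164, 0.2892]
t=5: π = [0.3945, 0.3158, 0.2897]

π = [0.3945, 0.3158, 0.2897]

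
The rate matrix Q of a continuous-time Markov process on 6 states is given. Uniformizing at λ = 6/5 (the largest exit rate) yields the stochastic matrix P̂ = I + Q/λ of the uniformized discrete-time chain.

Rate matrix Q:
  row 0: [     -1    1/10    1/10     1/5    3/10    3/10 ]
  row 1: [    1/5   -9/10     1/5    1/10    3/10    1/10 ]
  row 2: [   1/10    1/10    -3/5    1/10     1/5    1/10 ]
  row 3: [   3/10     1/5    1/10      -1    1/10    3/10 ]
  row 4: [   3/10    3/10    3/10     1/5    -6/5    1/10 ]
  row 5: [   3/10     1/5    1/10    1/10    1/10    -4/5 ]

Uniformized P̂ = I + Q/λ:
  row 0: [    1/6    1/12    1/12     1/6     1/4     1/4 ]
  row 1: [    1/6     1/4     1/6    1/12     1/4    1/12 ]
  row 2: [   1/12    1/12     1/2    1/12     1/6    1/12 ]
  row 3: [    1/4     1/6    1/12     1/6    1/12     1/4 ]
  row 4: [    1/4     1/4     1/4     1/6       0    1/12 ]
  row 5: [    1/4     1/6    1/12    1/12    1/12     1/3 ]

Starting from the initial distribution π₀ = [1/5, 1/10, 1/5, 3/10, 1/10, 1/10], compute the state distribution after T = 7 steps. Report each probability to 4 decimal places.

π = [0.1866, 0.1593, 0.2073, 0.1212, 0.1461, 0.1795]

t=0: π = [0.2000, 0.1000, 0.2000, 0.3000, 0.1000, 0.1000]
t=1: π = [0.1917, 0.1500, 0.1917, 0.1333, 0.1417, 0.1917]
t=2: π = [0.1896, 0.1590, 0.1993, 0.1222, 0.1444, 0.1854]
t=3: π = [0.1877, 0.1595, 0.2037, 0.1214, 0.1460, 0.1817]
t=4: π = [0.1871, 0.1595, 0.2058, 0.1213, 0.1460, 0.1803]
t=5: π = [0.1868, 0.1594, 0.2067, 0.1212, 0.1461, 0.1798]
t=6: π = [0.1867, 0.1593, 0.2071, 0.1212, 0.1461, 0.1796]
t=7: π = [0.1866, 0.1593, 0.2073, 0.1212, 0.1461, 0.1795]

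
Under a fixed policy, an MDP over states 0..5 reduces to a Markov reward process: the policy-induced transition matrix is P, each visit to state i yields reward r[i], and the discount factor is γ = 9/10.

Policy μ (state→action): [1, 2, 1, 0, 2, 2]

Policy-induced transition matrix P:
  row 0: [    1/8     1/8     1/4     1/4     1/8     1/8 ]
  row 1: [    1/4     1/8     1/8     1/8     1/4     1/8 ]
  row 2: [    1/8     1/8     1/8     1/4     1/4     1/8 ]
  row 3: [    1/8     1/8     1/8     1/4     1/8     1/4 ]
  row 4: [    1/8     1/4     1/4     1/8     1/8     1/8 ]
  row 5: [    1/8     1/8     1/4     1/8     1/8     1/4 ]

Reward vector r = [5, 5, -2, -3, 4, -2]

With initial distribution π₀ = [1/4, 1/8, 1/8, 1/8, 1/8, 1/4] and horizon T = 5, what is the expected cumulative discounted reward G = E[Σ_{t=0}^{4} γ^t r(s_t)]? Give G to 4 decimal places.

t=0: π = [0.2500, 0.1250, 0.1250, 0.1250, 0.1250, 0.2500], E[r] = 1.2500, γ^t·E[r] = 1.250000, running G = 1.250000
t=1: π = [0.1406, 0.1406, 0.2031, 0.1875, 0.1563, 0.1719], E[r] = 0.7188, γ^t·E[r] = 0.646875, running G = 1.896875
t=2: π = [0.1426, 0.1445, 0.1836, 0.1914, 0.1680, 0.1699], E[r] = 0.8262, γ^t·E[r] = 0.669199, running G = 2.566074
t=3: π = [0.1431, 0.1460, 0.1851, 0.1897, 0.1660, 0.1702], E[r] = 0.8298, γ^t·E[r] = 0.604949, running G = 3.171023
t=4: π = [0.1432, 0.1458, 0.1849, 0.1897, 0.1664, 0.1700], E[r] = 0.8316, γ^t·E[r] = 0.545595, running G = 3.716619

G = 3.7166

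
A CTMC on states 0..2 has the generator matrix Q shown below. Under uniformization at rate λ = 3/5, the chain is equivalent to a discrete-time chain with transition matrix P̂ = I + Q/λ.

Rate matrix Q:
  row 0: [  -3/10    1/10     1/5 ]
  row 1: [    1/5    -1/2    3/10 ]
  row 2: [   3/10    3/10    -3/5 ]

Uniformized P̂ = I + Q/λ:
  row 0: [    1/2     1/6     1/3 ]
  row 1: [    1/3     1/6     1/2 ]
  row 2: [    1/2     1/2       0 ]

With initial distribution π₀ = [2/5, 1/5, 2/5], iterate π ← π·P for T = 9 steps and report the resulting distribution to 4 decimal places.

π = [0.4565, 0.2609, 0.2825]

t=0: π = [0.4000, 0.2000, 0.4000]
t=1: π = [0.4667, 0.3000, 0.2333]
t=2: π = [0.4500, 0.2444, 0.3056]
t=3: π = [0.4593, 0.2685, 0.2722]
t=4: π = [0.4552, 0.2574, 0.2873]
t=5: π = [0.4571, 0.2624, 0.2805]
t=6: π = [0.4563, 0.2602, 0.2836]
t=7: π = [0.4566, 0.2612, 0.2822]
t=8: π = [0.4565, 0.2607, 0.2828]
t=9: π = [0.4565, 0.2609, 0.2825]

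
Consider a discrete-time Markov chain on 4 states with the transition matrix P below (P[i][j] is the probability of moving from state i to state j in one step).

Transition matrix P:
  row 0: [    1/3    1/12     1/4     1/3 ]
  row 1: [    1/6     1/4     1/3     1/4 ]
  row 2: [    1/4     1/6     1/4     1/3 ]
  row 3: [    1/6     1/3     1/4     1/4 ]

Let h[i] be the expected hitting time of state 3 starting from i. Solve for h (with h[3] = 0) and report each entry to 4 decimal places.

h = [3.0976, 3.4100, 3.1236, 0.0000]

First-step conditioning: h[3] = 0; for i ≠ 3, h[i] = 1 + Σ_k P[i][k]·h[k].
  h[0] = 1 + 1/3·h[0] + 1/12·h[1] + 1/4·h[2]
  h[1] = 1 + 1/6·h[0] + 1/4·h[1] + 1/3·h[2]
  h[2] = 1 + 1/4·h[0] + 1/6·h[1] + 1/4·h[2]
Solving the 3×3 linear system over states ≠ 3 gives exactly h = [1428/461, 1572/461, 1440/461, 0] (h[3] = 0 is the target).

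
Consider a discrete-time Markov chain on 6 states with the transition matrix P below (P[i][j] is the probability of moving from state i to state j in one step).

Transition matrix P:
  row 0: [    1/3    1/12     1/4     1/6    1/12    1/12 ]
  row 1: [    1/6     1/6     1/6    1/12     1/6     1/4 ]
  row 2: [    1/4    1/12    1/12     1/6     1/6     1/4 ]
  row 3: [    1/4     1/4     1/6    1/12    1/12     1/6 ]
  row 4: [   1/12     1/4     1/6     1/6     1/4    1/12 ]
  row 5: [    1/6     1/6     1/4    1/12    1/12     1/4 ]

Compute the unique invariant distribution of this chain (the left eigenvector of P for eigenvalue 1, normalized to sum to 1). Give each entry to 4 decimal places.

Balance equations π_j = Σ_i π_i·P[i][j]:
  π_0 = 1/3·π_0 + 1/6·π_1 + 1/4·π_2 + 1/4·π_3 + 1/12·π_4 + 1/6·π_5
  π_1 = 1/12·π_0 + 1/6·π_1 + 1/12·π_2 + 1/4·π_3 + 1/4·π_4 + 1/6·π_5
  π_2 = 1/4·π_0 + 1/6·π_1 + 1/12·π_2 + 1/6·π_3 + 1/6·π_4 + 1/4·π_5
  π_3 = 1/6·π_0 + 1/12·π_1 + 1/6·π_2 + 1/12·π_3 + 1/6·π_4 + 1/12·π_5
  π_4 = 1/12·π_0 + 1/6·π_1 + 1/6·π_2 + 1/12·π_3 + 1/4·π_4 + 1/12·π_5
  normalize: π_0 + π_1 + π_2 + π_3 + π_4 + π_5 = 1
Solving the linear system gives exactly π = [1359/6238, 15467/99808, 18415/99808, 6389/49904, 13369/99808, 18035/99808].

π = [0.2179, 0.1550, 0.1845, 0.1280, 0.1339, 0.1807]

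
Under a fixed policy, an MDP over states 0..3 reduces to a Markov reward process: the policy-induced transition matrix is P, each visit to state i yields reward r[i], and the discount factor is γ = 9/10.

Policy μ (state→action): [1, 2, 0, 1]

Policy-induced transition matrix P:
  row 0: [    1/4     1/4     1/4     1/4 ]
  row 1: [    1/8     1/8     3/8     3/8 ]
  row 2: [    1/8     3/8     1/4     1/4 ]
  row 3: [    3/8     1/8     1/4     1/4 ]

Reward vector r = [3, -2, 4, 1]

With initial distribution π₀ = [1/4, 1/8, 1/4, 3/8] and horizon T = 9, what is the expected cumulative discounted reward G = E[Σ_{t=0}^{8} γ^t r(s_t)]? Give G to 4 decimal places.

G = 10.1585

t=0: π = [0.2500, 0.1250, 0.2500, 0.3750], E[r] = 1.8750, γ^t·E[r] = 1.875000, running G = 1.875000
t=1: π = [0.2500, 0.2188, 0.2656, 0.2656], E[r] = 1.6406, γ^t·E[r] = 1.476563, running G = 3.351563
t=2: π = [0.2227, 0.2227, 0.2773, 0.2773], E[r] = 1.6094, γ^t·E[r] = 1.303594, running G = 4.655156
t=3: π = [0.2222, 0.2222, 0.2778, 0.2778], E[r] = 1.6113, γ^t·E[r] = 1.174658, running G = 5.829814
t=4: π = [0.2222, 0.2222, 0.2778, 0.2778], E[r] = 1.6111, γ^t·E[r] = 1.057032, running G = 6.886847
t=5: π = [0.2222, 0.2222, 0.2778, 0.2778], E[r] = 1.6111, γ^t·E[r] = 0.951347, running G = 7.838194
t=6: π = [0.2222, 0.2222, 0.2778, 0.2778], E[r] = 1.6111, γ^t·E[r] = 0.856210, running G = 8.694404
t=7: π = [0.2222, 0.2222, 0.2778, 0.2778], E[r] = 1.6111, γ^t·E[r] = 0.770589, running G = 9.464993
t=8: π = [0.2222, 0.2222, 0.2778, 0.2778], E[r] = 1.6111, γ^t·E[r] = 0.693531, running G = 10.158524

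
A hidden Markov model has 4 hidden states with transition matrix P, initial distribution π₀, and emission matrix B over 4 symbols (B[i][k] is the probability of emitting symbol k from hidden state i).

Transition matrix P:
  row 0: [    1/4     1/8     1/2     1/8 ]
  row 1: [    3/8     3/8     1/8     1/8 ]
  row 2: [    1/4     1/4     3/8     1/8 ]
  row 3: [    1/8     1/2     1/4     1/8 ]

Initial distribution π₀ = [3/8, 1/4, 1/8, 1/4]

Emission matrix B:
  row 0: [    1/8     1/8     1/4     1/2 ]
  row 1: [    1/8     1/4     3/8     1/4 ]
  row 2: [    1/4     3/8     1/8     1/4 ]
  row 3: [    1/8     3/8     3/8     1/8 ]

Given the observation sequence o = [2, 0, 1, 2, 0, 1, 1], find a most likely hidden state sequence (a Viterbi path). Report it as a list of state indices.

path = [0, 2, 2, 0, 2, 2, 2]

t=0: δ = [9.375e-02, 9.375e-02, 1.562e-02, 9.375e-02]  (obs o_0=2)
t=1: δ = [4.395e-03, 5.859e-03, 1.172e-02, 1.465e-03]  ψ = [1, 3, 0, 0]  (obs o_1=0)
t=2: δ = [3.662e-04, 7.324e-04, 1.648e-03, 5.493e-04]  ψ = [2, 2, 2, 2]  (obs o_2=1)
t=3: δ = [1.030e-04, 1.545e-04, 7.725e-05, 7.725e-05]  ψ = [2, 2, 2, 2]  (obs o_3=2)
t=4: δ = [7.242e-06, 7.242e-06, 1.287e-05, 2.414e-06]  ψ = [1, 1, 0, 1]  (obs o_4=0)
t=5: δ = [4.023e-07, 8.047e-07, 1.810e-06, 6.035e-07]  ψ = [2, 2, 2, 2]  (obs o_5=1)
t=6: δ = [5.658e-08, 1.132e-07, 2.546e-07, 8.487e-08]  ψ = [2, 2, 2, 2]  (obs o_6=1)
backtrack: best end state = 2; path = [0, 2, 2, 0, 2, 2, 2]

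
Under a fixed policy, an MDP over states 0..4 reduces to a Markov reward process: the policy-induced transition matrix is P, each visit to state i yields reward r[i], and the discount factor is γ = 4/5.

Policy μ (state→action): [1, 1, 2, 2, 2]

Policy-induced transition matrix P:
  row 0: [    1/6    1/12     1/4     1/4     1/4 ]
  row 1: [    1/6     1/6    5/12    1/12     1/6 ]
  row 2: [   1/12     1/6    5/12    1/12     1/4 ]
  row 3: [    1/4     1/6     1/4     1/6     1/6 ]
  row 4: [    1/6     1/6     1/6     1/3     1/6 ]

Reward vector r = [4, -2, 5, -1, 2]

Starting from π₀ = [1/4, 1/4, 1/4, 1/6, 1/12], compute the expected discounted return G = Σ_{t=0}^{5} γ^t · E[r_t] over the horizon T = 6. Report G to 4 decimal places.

G = 7.5072

t=0: π = [0.2500, 0.2500, 0.2500, 0.1667, 0.0833], E[r] = 1.7500, γ^t·E[r] = 1.750000, running G = 1.750000
t=1: π = [0.1597, 0.1458, 0.3264, 0.1597, 0.2083], E[r] = 2.2361, γ^t·E[r] = 1.788889, running G = 3.538889
t=2: π = [0.1528, 0.1534, 0.3113, 0.1753, 0.2072], E[r] = 2.1001, γ^t·E[r] = 1.344074, running G = 4.882963
t=3: π = [0.1553, 0.1539, 0.3102, 0.1752, 0.2053], E[r] = 2.0999, γ^t·E[r] = 1.075136, running G = 5.958099
t=4: π = [0.1554, 0.1537, 0.3102, 0.1752, 0.2055], E[r] = 2.1012, γ^t·E[r] = 0.860650, running G = 6.818749
t=5: π = [0.1554, 0.1537, 0.3102, 0.1752, 0.2055], E[r] = 2.1010, γ^t·E[r] = 0.688450, running G = 7.507199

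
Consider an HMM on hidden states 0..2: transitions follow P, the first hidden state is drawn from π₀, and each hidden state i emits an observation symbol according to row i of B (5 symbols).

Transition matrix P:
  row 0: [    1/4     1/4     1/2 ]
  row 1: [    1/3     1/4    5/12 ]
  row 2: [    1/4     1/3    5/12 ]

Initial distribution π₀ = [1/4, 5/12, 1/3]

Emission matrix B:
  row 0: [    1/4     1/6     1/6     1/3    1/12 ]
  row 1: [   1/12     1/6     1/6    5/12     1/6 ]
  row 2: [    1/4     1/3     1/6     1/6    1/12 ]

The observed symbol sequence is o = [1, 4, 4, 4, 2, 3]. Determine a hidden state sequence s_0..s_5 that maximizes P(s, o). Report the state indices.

path = [2, 1, 2, 1, 2, 1]

t=0: δ = [4.167e-02, 6.944e-02, 1.111e-01]  (obs o_0=1)
t=1: δ = [2.315e-03, 6.173e-03, 3.858e-03]  ψ = [2, 2, 2]  (obs o_1=4)
t=2: δ = [1.715e-04, 2.572e-04, 2.143e-04]  ψ = [1, 1, 1]  (obs o_2=4)
t=3: δ = [7.144e-06, 1.191e-05, 8.931e-06]  ψ = [1, 2, 1]  (obs o_3=4)
t=4: δ = [6.615e-07, 4.961e-07, 8.269e-07]  ψ = [1, 1, 1]  (obs o_4=2)
t=5: δ = [6.891e-08, 1.148e-07, 5.742e-08]  ψ = [2, 2, 2]  (obs o_5=3)
backtrack: best end state = 1; path = [2, 1, 2, 1, 2, 1]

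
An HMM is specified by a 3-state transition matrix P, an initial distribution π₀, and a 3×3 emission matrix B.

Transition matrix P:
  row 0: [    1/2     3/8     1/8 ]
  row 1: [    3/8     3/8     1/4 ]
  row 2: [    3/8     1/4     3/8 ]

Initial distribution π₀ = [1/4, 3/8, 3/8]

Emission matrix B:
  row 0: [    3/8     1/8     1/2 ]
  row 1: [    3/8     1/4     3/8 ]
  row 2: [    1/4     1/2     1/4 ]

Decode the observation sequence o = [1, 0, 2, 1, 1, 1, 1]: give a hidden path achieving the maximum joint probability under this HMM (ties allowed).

t=0: δ = [3.125e-02, 9.375e-02, 1.875e-01]  (obs o_0=1)
t=1: δ = [2.637e-02, 1.758e-02, 1.758e-02]  ψ = [2, 2, 2]  (obs o_1=0)
t=2: δ = [6.592e-03, 3.708e-03, 1.648e-03]  ψ = [0, 0, 2]  (obs o_2=2)
t=3: δ = [4.120e-04, 6.180e-04, 4.635e-04]  ψ = [0, 0, 1]  (obs o_3=1)
t=4: δ = [2.897e-05, 5.794e-05, 8.690e-05]  ψ = [1, 1, 2]  (obs o_4=1)
t=5: δ = [4.074e-06, 5.431e-06, 1.629e-05]  ψ = [2, 1, 2]  (obs o_5=1)
t=6: δ = [7.638e-07, 1.018e-06, 3.055e-06]  ψ = [2, 2, 2]  (obs o_6=1)
backtrack: best end state = 2; path = [2, 0, 1, 2, 2, 2, 2]

path = [2, 0, 1, 2, 2, 2, 2]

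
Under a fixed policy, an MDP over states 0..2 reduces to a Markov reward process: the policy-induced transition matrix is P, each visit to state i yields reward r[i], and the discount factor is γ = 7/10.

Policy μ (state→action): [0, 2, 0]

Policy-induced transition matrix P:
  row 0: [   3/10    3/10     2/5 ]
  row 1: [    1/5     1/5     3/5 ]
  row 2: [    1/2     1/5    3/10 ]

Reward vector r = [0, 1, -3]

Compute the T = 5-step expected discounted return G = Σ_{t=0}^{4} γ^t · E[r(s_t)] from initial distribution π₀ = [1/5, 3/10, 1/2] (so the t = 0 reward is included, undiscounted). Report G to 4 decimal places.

t=0: π = [0.2000, 0.3000, 0.5000], E[r] = -1.2000, γ^t·E[r] = -1.200000, running G = -1.200000
t=1: π = [0.3700, 0.2200, 0.4100], E[r] = -1.0100, γ^t·E[r] = -0.707000, running G = -1.907000
t=2: π = [0.3600, 0.2370, 0.4030], E[r] = -0.9720, γ^t·E[r] = -0.476280, running G = -2.383280
t=3: π = [0.3569, 0.2360, 0.4071], E[r] = -0.9853, γ^t·E[r] = -0.337958, running G = -2.721238
t=4: π = [0.3578, 0.2357, 0.4065], E[r] = -0.9838, γ^t·E[r] = -0.236206, running G = -2.957443

G = -2.9574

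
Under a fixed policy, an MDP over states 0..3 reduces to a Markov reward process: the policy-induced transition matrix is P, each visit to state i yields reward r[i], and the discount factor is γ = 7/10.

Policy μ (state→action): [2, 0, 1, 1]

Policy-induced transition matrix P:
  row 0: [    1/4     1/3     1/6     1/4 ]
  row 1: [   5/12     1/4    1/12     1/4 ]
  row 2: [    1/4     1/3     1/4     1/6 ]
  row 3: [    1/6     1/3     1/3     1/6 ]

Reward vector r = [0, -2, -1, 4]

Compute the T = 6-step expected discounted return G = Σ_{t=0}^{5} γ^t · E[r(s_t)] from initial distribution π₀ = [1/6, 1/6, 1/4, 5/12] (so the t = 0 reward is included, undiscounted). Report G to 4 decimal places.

G = 1.0758

t=0: π = [0.1667, 0.1667, 0.2500, 0.4167], E[r] = 1.0833, γ^t·E[r] = 1.083333, running G = 1.083333
t=1: π = [0.2431, 0.3194, 0.2431, 0.1944], E[r] = -0.1042, γ^t·E[r] = -0.072917, running G = 1.010417
t=2: π = [0.2870, 0.3067, 0.1927, 0.2135], E[r] = 0.0480, γ^t·E[r] = 0.023536, running G = 1.033953
t=3: π = [0.2833, 0.3078, 0.1928, 0.2161], E[r] = 0.0563, γ^t·E[r] = 0.019304, running G = 1.053256
t=4: π = [0.2833, 0.3077, 0.1931, 0.2159], E[r] = 0.0552, γ^t·E[r] = 0.013259, running G = 1.066515
t=5: π = [0.2833, 0.3077, 0.1931, 0.2159], E[r] = 0.0552, γ^t·E[r] = 0.009272, running G = 1.075787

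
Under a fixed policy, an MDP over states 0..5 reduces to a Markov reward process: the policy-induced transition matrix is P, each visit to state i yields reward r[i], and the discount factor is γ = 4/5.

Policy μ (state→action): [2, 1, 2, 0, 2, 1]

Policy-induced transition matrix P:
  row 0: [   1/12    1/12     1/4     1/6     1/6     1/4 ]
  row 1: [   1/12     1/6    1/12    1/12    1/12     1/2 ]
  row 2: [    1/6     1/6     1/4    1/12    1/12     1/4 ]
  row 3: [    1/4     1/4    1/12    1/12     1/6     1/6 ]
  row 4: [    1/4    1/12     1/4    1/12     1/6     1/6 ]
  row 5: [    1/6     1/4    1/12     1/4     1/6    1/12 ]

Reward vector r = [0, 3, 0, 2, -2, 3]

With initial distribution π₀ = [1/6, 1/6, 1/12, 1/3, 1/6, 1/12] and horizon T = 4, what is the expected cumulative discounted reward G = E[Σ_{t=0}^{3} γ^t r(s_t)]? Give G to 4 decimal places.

t=0: π = [0.1667, 0.1667, 0.0833, 0.3333, 0.1667, 0.0833], E[r] = 1.0833, γ^t·E[r] = 1.083333, running G = 1.083333
t=1: π = [0.1806, 0.1736, 0.1528, 0.1111, 0.1458, 0.2361], E[r] = 1.1597, γ^t·E[r] = 0.927778, running G = 2.011111
t=2: π = [0.1586, 0.1684, 0.1632, 0.1377, 0.1395, 0.2326], E[r] = 1.1997, γ^t·E[r] = 0.767778, running G = 2.778889
t=3: π = [0.1625, 0.1727, 0.1602, 0.1353, 0.1390, 0.2302], E[r] = 1.2013, γ^t·E[r] = 0.615086, running G = 3.393975

G = 3.3940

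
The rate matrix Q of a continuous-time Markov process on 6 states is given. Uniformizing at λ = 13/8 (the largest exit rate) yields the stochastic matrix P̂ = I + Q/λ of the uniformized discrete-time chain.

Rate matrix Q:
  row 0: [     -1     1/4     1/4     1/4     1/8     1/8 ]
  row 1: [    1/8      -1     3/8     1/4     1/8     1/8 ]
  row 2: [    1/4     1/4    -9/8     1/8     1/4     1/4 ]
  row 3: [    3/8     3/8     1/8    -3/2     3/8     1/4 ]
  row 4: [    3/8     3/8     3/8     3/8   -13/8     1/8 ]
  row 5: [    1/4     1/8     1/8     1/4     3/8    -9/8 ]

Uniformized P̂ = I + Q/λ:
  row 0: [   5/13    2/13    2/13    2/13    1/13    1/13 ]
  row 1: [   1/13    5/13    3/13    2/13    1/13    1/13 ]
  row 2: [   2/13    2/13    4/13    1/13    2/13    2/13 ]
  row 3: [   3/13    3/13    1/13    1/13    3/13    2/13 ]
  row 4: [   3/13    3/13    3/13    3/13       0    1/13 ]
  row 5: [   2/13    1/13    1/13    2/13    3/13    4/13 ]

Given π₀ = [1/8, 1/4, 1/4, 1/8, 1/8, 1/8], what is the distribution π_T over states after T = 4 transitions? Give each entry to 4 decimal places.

t=0: π = [0.1250, 0.2500, 0.2500, 0.1250, 0.1250, 0.1250]
t=1: π = [0.1827, 0.2212, 0.2019, 0.1346, 0.1250, 0.1346]
t=2: π = [0.1990, 0.2145, 0.1908, 0.1376, 0.1243, 0.1339]
t=3: π = [0.2034, 0.2132, 0.1884, 0.1381, 0.1238, 0.1331]
t=4: π = [0.2045, 0.2130, 0.1879, 0.1383, 0.1236, 0.1328]

π = [0.2045, 0.2130, 0.1879, 0.1383, 0.1236, 0.1328]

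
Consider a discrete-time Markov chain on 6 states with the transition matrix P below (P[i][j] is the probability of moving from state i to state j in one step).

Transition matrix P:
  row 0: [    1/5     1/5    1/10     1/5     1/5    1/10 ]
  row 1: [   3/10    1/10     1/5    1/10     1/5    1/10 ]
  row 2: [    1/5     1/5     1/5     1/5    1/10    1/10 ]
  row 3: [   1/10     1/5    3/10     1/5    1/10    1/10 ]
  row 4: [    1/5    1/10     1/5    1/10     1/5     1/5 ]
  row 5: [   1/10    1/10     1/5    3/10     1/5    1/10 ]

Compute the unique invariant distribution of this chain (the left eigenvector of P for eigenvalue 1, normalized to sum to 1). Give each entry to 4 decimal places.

Balance equations π_j = Σ_i π_i·P[i][j]:
  π_0 = 1/5·π_0 + 3/10·π_1 + 1/5·π_2 + 1/10·π_3 + 1/5·π_4 + 1/10·π_5
  π_1 = 1/5·π_0 + 1/10·π_1 + 1/5·π_2 + 1/5·π_3 + 1/10·π_4 + 1/10·π_5
  π_2 = 1/10·π_0 + 1/5·π_1 + 1/5·π_2 + 3/10·π_3 + 1/5·π_4 + 1/5·π_5
  π_3 = 1/5·π_0 + 1/10·π_1 + 1/5·π_2 + 1/5·π_3 + 1/10·π_4 + 3/10·π_5
  π_4 = 1/5·π_0 + 1/5·π_1 + 1/10·π_2 + 1/10·π_3 + 1/5·π_4 + 1/5·π_5
  normalize: π_0 + π_1 + π_2 + π_3 + π_4 + π_5 = 1
Solving the linear system gives exactly π = [1537/8261, 1293/8261, 1647/8261, 135/751, 1339/8261, 960/8261].

π = [0.1861, 0.1565, 0.1994, 0.1798, 0.1621, 0.1162]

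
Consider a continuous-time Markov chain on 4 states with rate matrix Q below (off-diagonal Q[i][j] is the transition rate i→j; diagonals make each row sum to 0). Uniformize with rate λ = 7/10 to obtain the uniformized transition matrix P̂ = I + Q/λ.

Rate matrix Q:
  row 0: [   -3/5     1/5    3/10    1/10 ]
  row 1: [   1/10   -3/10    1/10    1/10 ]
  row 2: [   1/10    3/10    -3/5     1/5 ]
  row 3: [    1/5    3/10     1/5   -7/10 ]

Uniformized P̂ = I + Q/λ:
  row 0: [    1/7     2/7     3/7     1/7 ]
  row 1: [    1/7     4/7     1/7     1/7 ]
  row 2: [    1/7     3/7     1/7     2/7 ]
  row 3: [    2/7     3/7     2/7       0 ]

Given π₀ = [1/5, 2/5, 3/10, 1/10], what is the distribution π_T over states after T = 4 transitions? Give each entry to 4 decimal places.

π = [0.1646, 0.4726, 0.2115, 0.1514]

t=0: π = [0.2000, 0.4000, 0.3000, 0.1000]
t=1: π = [0.1571, 0.4571, 0.2143, 0.1714]
t=2: π = [0.1673, 0.4714, 0.2122, 0.1490]
t=3: π = [0.1641, 0.4720, 0.2120, 0.1519]
t=4: π = [0.1646, 0.4726, 0.2115, 0.1514]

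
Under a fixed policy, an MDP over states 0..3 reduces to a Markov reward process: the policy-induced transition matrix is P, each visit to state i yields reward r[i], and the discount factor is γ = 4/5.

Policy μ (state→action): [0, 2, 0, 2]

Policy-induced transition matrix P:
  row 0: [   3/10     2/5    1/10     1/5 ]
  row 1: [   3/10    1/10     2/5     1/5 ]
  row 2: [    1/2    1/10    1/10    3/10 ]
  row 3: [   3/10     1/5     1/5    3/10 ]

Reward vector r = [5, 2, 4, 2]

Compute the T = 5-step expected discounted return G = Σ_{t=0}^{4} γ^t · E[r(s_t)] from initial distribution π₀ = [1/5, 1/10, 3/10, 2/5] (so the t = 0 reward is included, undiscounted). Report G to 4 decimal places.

t=0: π = [0.2000, 0.1000, 0.3000, 0.4000], E[r] = 3.2000, γ^t·E[r] = 3.200000, running G = 3.200000
t=1: π = [0.3600, 0.2000, 0.1700, 0.2700], E[r] = 3.4200, γ^t·E[r] = 2.736000, running G = 5.936000
t=2: π = [0.3340, 0.2350, 0.1870, 0.2440], E[r] = 3.3760, γ^t·E[r] = 2.160640, running G = 8.096640
t=3: π = [0.3374, 0.2246, 0.1949, 0.2431], E[r] = 3.4020, γ^t·E[r] = 1.741824, running G = 9.838464
t=4: π = [0.3390, 0.2255, 0.1917, 0.2438], E[r] = 3.4003, γ^t·E[r] = 1.392771, running G = 11.231235

G = 11.2312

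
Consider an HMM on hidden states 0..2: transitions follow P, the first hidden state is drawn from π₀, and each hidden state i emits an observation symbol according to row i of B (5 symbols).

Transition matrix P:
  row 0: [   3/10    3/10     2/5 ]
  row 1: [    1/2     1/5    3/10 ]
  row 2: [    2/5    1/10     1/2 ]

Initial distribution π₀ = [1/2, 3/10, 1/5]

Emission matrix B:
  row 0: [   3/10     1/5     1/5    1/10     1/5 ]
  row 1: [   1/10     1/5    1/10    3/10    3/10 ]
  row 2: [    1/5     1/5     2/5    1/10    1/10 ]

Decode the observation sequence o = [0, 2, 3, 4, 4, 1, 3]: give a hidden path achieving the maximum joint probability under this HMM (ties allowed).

t=0: δ = [1.500e-01, 3.000e-02, 4.000e-02]  (obs o_0=0)
t=1: δ = [9.000e-03, 4.500e-03, 2.400e-02]  ψ = [0, 0, 0]  (obs o_1=2)
t=2: δ = [9.600e-04, 8.100e-04, 1.200e-03]  ψ = [2, 0, 2]  (obs o_2=3)
t=3: δ = [9.600e-05, 8.640e-05, 6.000e-05]  ψ = [2, 0, 2]  (obs o_3=4)
t=4: δ = [8.640e-06, 8.640e-06, 3.840e-06]  ψ = [1, 0, 0]  (obs o_4=4)
t=5: δ = [8.640e-07, 5.184e-07, 6.912e-07]  ψ = [1, 0, 0]  (obs o_5=1)
t=6: δ = [2.765e-08, 7.776e-08, 3.456e-08]  ψ = [2, 0, 0]  (obs o_6=3)
backtrack: best end state = 1; path = [0, 2, 2, 0, 1, 0, 1]

path = [0, 2, 2, 0, 1, 0, 1]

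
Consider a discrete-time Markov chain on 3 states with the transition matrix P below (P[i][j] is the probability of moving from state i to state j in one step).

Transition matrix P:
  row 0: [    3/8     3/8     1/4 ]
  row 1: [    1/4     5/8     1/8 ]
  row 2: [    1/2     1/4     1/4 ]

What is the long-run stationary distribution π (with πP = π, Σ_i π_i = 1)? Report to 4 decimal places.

π = [0.3404, 0.4681, 0.1915]

Balance equations π_j = Σ_i π_i·P[i][j]:
  π_0 = 3/8·π_0 + 1/4·π_1 + 1/2·π_2
  π_1 = 3/8·π_0 + 5/8·π_1 + 1/4·π_2
  normalize: π_0 + π_1 + π_2 = 1
Solving the linear system gives exactly π = [16/47, 22/47, 9/47].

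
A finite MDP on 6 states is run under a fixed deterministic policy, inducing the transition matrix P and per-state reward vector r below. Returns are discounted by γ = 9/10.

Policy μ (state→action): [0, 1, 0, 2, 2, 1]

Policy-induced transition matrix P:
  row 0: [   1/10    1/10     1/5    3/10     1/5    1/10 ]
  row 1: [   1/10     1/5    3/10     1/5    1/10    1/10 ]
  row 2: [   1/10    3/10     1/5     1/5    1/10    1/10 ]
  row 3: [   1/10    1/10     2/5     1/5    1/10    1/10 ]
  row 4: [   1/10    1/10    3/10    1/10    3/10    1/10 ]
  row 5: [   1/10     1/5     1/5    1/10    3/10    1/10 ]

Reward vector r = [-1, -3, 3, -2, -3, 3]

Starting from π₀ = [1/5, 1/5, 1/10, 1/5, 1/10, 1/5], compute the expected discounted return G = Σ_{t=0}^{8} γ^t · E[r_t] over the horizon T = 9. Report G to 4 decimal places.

G = -2.5930

t=0: π = [0.2000, 0.2000, 0.1000, 0.2000, 0.1000, 0.2000], E[r] = -0.6000, γ^t·E[r] = -0.600000, running G = -0.600000
t=1: π = [0.1000, 0.1600, 0.2700, 0.1900, 0.1800, 0.1000], E[r] = -0.3900, γ^t·E[r] = -0.351000, running G = -0.951000
t=2: π = [0.1000, 0.1800, 0.2720, 0.1820, 0.1660, 0.1000], E[r] = -0.3860, γ^t·E[r] = -0.312660, running G = -1.263660
t=3: π = [0.1000, 0.1824, 0.2710, 0.1834, 0.1632, 0.1000], E[r] = -0.3906, γ^t·E[r] = -0.284747, running G = -1.548407
t=4: π = [0.1000, 0.1824, 0.2712, 0.1837, 0.1626, 0.1000], E[r] = -0.3889, γ^t·E[r] = -0.255144, running G = -1.803552
t=5: π = [0.1000, 0.1825, 0.2712, 0.1837, 0.1625, 0.1000], E[r] = -0.3888, γ^t·E[r] = -0.229583, running G = -2.033134
t=6: π = [0.1000, 0.1825, 0.2712, 0.1837, 0.1625, 0.1000], E[r] = -0.3888, γ^t·E[r] = -0.206602, running G = -2.239736
t=7: π = [0.1000, 0.1825, 0.2712, 0.1837, 0.1625, 0.1000], E[r] = -0.3888, γ^t·E[r] = -0.185939, running G = -2.425675
t=8: π = [0.1000, 0.1825, 0.2712, 0.1837, 0.1625, 0.1000], E[r] = -0.3888, γ^t·E[r] = -0.167344, running G = -2.593019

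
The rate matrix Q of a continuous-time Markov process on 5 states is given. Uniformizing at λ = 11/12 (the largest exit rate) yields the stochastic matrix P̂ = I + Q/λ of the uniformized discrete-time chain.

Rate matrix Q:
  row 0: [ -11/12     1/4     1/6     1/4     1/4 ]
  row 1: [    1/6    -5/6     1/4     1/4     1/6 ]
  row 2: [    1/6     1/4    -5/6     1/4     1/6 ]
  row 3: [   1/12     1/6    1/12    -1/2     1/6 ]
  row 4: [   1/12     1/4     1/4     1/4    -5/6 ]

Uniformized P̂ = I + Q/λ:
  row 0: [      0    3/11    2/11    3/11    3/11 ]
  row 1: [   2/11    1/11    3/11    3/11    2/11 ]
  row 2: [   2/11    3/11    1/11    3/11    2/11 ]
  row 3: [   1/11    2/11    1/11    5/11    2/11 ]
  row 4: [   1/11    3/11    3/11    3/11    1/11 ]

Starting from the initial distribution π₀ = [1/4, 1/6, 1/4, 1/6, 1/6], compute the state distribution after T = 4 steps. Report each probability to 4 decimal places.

t=0: π = [0.2500, 0.1667, 0.2500, 0.1667, 0.1667]
t=1: π = [0.1061, 0.2273, 0.1742, 0.3030, 0.1894]
t=2: π = [0.1178, 0.2039, 0.1763, 0.3278, 0.1742]
t=3: π = [0.1148, 0.2059, 0.1704, 0.3323, 0.1767]
t=4: π = [0.1147, 0.2051, 0.1709, 0.3332, 0.1762]

π = [0.1147, 0.2051, 0.1709, 0.3332, 0.1762]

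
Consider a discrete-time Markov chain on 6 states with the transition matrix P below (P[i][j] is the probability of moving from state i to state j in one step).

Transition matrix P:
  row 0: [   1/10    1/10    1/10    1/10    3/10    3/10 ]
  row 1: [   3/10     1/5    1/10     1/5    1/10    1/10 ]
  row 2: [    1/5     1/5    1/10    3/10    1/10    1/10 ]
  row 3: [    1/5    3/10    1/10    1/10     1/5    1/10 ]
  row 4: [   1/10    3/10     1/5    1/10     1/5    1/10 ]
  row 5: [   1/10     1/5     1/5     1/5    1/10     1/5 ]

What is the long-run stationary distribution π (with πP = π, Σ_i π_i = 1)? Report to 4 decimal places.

Balance equations π_j = Σ_i π_i·P[i][j]:
  π_0 = 1/10·π_0 + 3/10·π_1 + 1/5·π_2 + 1/5·π_3 + 1/10·π_4 + 1/10·π_5
  π_1 = 1/10·π_0 + 1/5·π_1 + 1/5·π_2 + 3/10·π_3 + 3/10·π_4 + 1/5·π_5
  π_2 = 1/10·π_0 + 1/10·π_1 + 1/10·π_2 + 1/10·π_3 + 1/5·π_4 + 1/5·π_5
  π_3 = 1/10·π_0 + 1/5·π_1 + 3/10·π_2 + 1/10·π_3 + 1/10·π_4 + 1/5·π_5
  π_4 = 3/10·π_0 + 1/10·π_1 + 1/10·π_2 + 1/5·π_3 + 1/5·π_4 + 1/10·π_5
  normalize: π_0 + π_1 + π_2 + π_3 + π_4 + π_5 = 1
Solving the linear system gives exactly π = [179/1037, 24838/115107, 15160/115107, 6249/38369, 19288/115107, 155/1037].

π = [0.1726, 0.2158, 0.1317, 0.1629, 0.1676, 0.1495]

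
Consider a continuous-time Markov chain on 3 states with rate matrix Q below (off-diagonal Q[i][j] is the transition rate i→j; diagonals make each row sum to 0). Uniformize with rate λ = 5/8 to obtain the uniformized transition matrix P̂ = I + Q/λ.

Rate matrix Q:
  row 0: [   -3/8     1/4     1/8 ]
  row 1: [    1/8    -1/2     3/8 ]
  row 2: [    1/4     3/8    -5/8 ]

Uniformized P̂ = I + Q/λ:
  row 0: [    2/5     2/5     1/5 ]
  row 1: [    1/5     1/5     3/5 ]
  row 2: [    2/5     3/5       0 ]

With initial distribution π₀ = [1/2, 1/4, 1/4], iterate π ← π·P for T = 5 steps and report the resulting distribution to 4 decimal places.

π = [0.3241, 0.3837, 0.2922]

t=0: π = [0.5000, 0.2500, 0.2500]
t=1: π = [0.3500, 0.4000, 0.2500]
t=2: π = [0.3200, 0.3700, 0.3100]
t=3: π = [0.3260, 0.3880, 0.2860]
t=4: π = [0.3224, 0.3796, 0.2980]
t=5: π = [0.3241, 0.3837, 0.2922]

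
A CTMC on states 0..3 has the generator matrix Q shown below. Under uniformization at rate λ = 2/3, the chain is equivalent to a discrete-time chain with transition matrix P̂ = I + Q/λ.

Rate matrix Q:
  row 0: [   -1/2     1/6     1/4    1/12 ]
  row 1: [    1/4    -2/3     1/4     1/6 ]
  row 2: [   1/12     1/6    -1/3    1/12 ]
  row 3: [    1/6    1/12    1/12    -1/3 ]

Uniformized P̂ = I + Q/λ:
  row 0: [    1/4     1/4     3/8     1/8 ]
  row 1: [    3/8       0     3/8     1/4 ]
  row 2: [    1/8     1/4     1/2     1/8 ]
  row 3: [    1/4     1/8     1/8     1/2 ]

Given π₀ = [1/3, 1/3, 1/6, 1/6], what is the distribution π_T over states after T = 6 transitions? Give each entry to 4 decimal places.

t=0: π = [0.3333, 0.3333, 0.1667, 0.1667]
t=1: π = [0.2708, 0.1458, 0.3542, 0.2292]
t=2: π = [0.2240, 0.1849, 0.3620, 0.2292]
t=3: π = [0.2279, 0.1751, 0.3630, 0.2340]
t=4: π = [0.2265, 0.1770, 0.3619, 0.2347]
t=5: π = [0.2269, 0.1764, 0.3616, 0.2351]
t=6: π = [0.2269, 0.1765, 0.3614, 0.2352]

π = [0.2269, 0.1765, 0.3614, 0.2352]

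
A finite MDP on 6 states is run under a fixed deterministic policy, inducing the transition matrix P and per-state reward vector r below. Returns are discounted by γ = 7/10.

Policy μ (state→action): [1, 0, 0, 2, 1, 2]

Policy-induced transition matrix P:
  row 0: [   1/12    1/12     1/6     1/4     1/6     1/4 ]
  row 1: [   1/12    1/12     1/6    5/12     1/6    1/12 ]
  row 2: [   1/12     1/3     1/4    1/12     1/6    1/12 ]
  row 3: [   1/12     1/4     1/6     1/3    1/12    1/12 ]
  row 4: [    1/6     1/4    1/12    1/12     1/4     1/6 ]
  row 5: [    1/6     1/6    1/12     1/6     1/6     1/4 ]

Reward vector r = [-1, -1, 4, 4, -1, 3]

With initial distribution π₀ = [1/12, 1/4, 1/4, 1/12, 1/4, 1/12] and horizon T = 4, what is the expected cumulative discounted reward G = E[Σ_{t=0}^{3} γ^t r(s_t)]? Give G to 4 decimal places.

G = 3.2109

t=0: π = [0.0833, 0.2500, 0.2500, 0.0833, 0.2500, 0.0833], E[r] = 1.0000, γ^t·E[r] = 1.000000, running G = 1.000000
t=1: π = [0.1111, 0.2083, 0.1597, 0.2083, 0.1806, 0.1319], E[r] = 1.3681, γ^t·E[r] = 0.957639, running G = 1.957639
t=2: π = [0.1094, 0.1991, 0.1539, 0.2344, 0.1644, 0.1389], E[r] = 1.4971, γ^t·E[r] = 0.733582, running G = 2.691221
t=3: π = [0.1086, 0.1998, 0.1542, 0.2381, 0.1608, 0.1384], E[r] = 1.5152, γ^t·E[r] = 0.519711, running G = 3.210932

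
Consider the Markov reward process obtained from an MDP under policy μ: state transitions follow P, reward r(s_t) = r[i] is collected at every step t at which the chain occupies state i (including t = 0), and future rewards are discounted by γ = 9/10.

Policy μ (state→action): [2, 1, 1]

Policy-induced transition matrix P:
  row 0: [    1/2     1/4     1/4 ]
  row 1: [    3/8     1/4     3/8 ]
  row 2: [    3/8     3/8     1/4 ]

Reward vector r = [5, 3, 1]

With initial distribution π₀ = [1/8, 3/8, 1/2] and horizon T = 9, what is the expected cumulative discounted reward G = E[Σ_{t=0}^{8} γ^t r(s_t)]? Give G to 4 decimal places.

G = 18.9891

t=0: π = [0.1250, 0.3750, 0.5000], E[r] = 2.2500, γ^t·E[r] = 2.250000, running G = 2.250000
t=1: π = [0.3906, 0.3125, 0.2969], E[r] = 3.1875, γ^t·E[r] = 2.868750, running G = 5.118750
t=2: π = [0.4238, 0.2871, 0.2891], E[r] = 3.2695, γ^t·E[r] = 2.648320, running G = 7.767070
t=3: π = [0.4280, 0.2861, 0.2859], E[r] = 3.2842, γ^t·E[r] = 2.394167, running G = 10.161237
t=4: π = [0.4285, 0.2857, 0.2858], E[r] = 3.2855, γ^t·E[r] = 2.155591, running G = 12.316829
t=5: π = [0.4286, 0.2857, 0.2857], E[r] = 3.2857, γ^t·E[r] = 1.940167, running G = 14.256996
t=6: π = [0.4286, 0.2857, 0.2857], E[r] = 3.2857, γ^t·E[r] = 1.746161, running G = 16.003157
t=7: π = [0.4286, 0.2857, 0.2857], E[r] = 3.2857, γ^t·E[r] = 1.571547, running G = 17.574704
t=8: π = [0.4286, 0.2857, 0.2857], E[r] = 3.2857, γ^t·E[r] = 1.414392, running G = 18.989096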